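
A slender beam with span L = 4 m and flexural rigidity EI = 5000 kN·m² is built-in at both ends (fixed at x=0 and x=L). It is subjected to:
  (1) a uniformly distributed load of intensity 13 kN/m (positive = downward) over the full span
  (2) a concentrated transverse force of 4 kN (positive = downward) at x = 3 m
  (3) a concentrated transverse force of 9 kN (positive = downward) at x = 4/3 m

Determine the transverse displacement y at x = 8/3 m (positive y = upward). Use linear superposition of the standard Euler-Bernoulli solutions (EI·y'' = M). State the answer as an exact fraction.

Load 1 — uniform load w=13 kN/m over full span:
  y_1 = -wx²(L-x)²/(24EI) = -13·(8/3)²·(4-(8/3))²/(24·5000) = -208/151875 m
Load 2 — point force P=4 kN at a=3 m (b=L-a=1):
  y_2 = -Pb²x²(3aL-(3a+b)x)/(6L³EI)  [x≤a] = -4·1²·(8/3)²·(3·3·4-(3·3+1)·(8/3))/(6·4³·5000) = -7/50625 m
Load 3 — point force P=9 kN at a=4/3 m (b=L-a=8/3):
  y_3 = -Pa²(L-x)²(3bL-(3b+a)(L-x))/(6L³EI)  [x>a] = -9·(4/3)²·(4-(8/3))²·(3·(8/3)·4-(3·(8/3)+(4/3))·(4-(8/3)))/(6·4³·5000) = -44/151875 m
Superposition: y = Σ y_i = -91/50625 m ≈ -0.001798 m

y(8/3) = -91/50625 m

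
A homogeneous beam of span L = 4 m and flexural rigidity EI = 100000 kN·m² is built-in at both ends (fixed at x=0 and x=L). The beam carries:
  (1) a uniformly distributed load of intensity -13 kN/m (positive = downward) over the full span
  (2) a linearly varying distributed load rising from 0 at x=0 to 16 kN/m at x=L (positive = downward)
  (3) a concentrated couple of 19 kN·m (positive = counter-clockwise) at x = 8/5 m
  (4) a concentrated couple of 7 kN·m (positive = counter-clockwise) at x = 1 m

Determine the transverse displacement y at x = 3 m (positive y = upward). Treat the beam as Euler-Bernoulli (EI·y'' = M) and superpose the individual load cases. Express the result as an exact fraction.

Load 1 — uniform load w=-13 kN/m over full span:
  y_1 = -wx²(L-x)²/(24EI) = -(-13)·3²·(4-3)²/(24·100000) = 39/800000 m
Load 2 — triangular load w₀=16 kN/m (0→w₀ over full span):
  y_2 = -w₀x²(L-x)²(x+2L)/(120LEI) = -16·3²·(4-3)²·(3+2·4)/(120·4·100000) = -33/1000000 m
Load 3 — applied couple M₀=19 kN·m at a=8/5 m (b=L-a=12/5):
  y_3 = (R_Ax³/6 - M_Ax²/2 - M₀(x-a)²/2)/EI  [x>a] with R_A=171/25, M_A=57/25 = ((171/25)·3³/6 - (57/25)·3²/2 - 19·(3-(8/5))²/2)/100000 = 19/1000000 m
Load 4 — applied couple M₀=7 kN·m at a=1 m (b=L-a=3):
  y_4 = (R_Ax³/6 - M_Ax²/2 - M₀(x-a)²/2)/EI  [x>a] with R_A=63/32, M_A=-21/16 = ((63/32)·3³/6 - (-21/16)·3²/2 - 7·(3-1)²/2)/100000 = 49/6400000 m
Superposition: y = Σ y_i = 1357/32000000 m ≈ 0.000042 m

y(3) = 1357/32000000 m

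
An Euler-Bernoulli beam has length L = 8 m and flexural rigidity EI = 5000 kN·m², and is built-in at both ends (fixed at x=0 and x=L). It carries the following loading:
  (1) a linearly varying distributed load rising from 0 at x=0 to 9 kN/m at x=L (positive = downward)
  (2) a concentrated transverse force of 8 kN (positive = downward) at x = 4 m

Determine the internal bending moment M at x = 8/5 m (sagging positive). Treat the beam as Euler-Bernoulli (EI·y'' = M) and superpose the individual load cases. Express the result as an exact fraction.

Load 1 — triangular load w₀=9 kN/m (0→w₀ over full span):
  M_1 = 3w₀Lx/20 - w₀L²/30 - w₀x³/(6L) = 3·9·8·(8/5)/20 - 9·8²/30 - 9·(8/5)³/(6·8) = -336/125 kN·m
Load 2 — point force P=8 kN at a=4 m (b=L-a=4):
  M_2 = Pb²(3a+b)x/L³ - Pab²/L²  [x≤a] = 8·4²·(3·4+4)·(8/5)/8³ - 8·4·4²/8² = -8/5 kN·m
Superposition: M = Σ M_i = -536/125 kN·m ≈ -4.288000 kN·m

M(8/5) = -536/125 kN·m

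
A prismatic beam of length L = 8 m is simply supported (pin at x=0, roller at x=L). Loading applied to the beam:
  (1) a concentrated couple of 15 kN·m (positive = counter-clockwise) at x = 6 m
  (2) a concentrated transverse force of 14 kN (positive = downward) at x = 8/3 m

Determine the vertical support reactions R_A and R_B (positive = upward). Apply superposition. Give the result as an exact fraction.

Load 1 — applied couple M₀=15 kN·m at a=6 m (b=L-a=2):
  R_A = M₀/L = 15/8 kN
  R_B = -M₀/L = -15/8 kN
Load 2 — point force P=14 kN at a=8/3 m (b=L-a=16/3):
  R_A = Pb/L = 14·(16/3)/8 = 28/3 kN
  R_B = Pa/L = 14·(8/3)/8 = 14/3 kN
Superposition: R_A = 269/24 kN, R_B = 67/24 kN

R_A = 269/24 kN, R_B = 67/24 kN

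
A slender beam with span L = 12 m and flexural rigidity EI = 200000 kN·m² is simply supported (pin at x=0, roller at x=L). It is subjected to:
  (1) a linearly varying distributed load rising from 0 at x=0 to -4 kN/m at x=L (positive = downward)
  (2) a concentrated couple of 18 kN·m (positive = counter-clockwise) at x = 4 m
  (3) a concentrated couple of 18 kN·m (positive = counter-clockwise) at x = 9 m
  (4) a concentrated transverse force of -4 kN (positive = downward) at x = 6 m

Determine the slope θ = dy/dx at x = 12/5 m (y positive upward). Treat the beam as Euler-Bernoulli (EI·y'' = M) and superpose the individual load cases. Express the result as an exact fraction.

θ(12/5) = 333627/500000000 rad

Load 1 — triangular load w₀=-4 kN/m (0→w₀ over full span):
  θ_1 = -w₀(7L⁴-30L²x²+15x⁴)/(360LEI) = -(-4)·(7·12⁴-30·12²·(12/5)²+15·(12/5)⁴)/(360·12·200000) = 1092/1953125 rad
Load 2 — applied couple M₀=18 kN·m at a=4 m (b=L-a=8):
  θ_2 = (M₀x²/(2L)+C₁)/EI  [x≤a] with C₁=M₀(3b²-L²)/(6L)=12 = (18·(12/5)²/(2·12)+12)/200000 = 51/625000 rad
Load 3 — applied couple M₀=18 kN·m at a=9 m (b=L-a=3):
  θ_3 = (M₀x²/(2L)+C₁)/EI  [x≤a] with C₁=M₀(3b²-L²)/(6L)=-117/4 = (18·(12/5)²/(2·12)+(-117/4))/200000 = -2493/20000000 rad
Load 4 — point force P=-4 kN at a=6 m (b=L-a=6):
  θ_4 = -Pb(L²-b²-3x²)/(6LEI)  [x≤a] = -(-4)·6·(12²-6²-3·(12/5)²)/(6·12·200000) = 189/1250000 rad
Superposition: θ = Σ θ_i = 333627/500000000 rad ≈ 0.000667 rad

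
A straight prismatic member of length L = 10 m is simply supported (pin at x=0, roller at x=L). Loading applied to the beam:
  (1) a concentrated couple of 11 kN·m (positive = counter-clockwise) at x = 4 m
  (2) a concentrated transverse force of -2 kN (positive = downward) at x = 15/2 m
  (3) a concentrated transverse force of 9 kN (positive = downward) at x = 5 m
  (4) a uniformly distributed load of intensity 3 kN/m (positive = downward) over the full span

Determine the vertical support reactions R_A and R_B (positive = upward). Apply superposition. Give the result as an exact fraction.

R_A = 201/10 kN, R_B = 169/10 kN

Load 1 — applied couple M₀=11 kN·m at a=4 m (b=L-a=6):
  R_A = M₀/L = 11/10 kN
  R_B = -M₀/L = -11/10 kN
Load 2 — point force P=-2 kN at a=15/2 m (b=L-a=5/2):
  R_A = Pb/L = (-2)·(5/2)/10 = -1/2 kN
  R_B = Pa/L = (-2)·(15/2)/10 = -3/2 kN
Load 3 — point force P=9 kN at a=5 m (b=L-a=5):
  R_A = Pb/L = 9·5/10 = 9/2 kN
  R_B = Pa/L = 9·5/10 = 9/2 kN
Load 4 — uniform load w=3 kN/m over full span:
  R_A = wL/2 = 3·10/2 = 15 kN
  R_B = wL/2 = 3·10/2 = 15 kN
Superposition: R_A = 201/10 kN, R_B = 169/10 kN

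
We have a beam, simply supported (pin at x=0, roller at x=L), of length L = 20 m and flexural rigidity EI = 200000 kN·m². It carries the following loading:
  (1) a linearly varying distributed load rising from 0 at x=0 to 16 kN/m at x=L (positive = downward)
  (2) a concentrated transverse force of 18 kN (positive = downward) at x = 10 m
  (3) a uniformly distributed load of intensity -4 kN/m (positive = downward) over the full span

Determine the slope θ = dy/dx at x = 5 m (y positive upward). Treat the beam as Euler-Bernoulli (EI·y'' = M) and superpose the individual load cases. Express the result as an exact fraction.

θ(5) = -91/14400 rad

Load 1 — triangular load w₀=16 kN/m (0→w₀ over full span):
  θ_1 = -w₀(7L⁴-30L²x²+15x⁴)/(360LEI) = -16·(7·20⁴-30·20²·5²+15·5⁴)/(360·20·200000) = -1327/144000 rad
Load 2 — point force P=18 kN at a=10 m (b=L-a=10):
  θ_2 = -Pb(L²-b²-3x²)/(6LEI)  [x≤a] = -18·10·(20²-10²-3·5²)/(6·20·200000) = -27/16000 rad
Load 3 — uniform load w=-4 kN/m over full span:
  θ_3 = -w(L³-6Lx²+4x³)/(24EI) = -(-4)·(20³-6·20·5²+4·5³)/(24·200000) = 11/2400 rad
Superposition: θ = Σ θ_i = -91/14400 rad ≈ -0.006319 rad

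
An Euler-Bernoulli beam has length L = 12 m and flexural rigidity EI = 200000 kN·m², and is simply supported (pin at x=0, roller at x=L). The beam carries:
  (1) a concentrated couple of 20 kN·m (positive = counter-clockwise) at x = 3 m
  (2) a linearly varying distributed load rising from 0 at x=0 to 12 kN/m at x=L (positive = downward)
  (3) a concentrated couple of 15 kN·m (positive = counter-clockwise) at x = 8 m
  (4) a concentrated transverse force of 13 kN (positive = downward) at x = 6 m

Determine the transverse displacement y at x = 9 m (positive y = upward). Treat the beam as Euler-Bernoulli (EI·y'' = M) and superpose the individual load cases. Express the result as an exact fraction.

Load 1 — applied couple M₀=20 kN·m at a=3 m (b=L-a=9):
  y_1 = (M₀x³/(6L)-M₀(x-a)²/2+C₁x)/EI  [x>a] with C₁=M₀(3b²-L²)/(6L)=55/2 = (20·9³/(6·12)-20·(9-3)²/2+(55/2)·9)/200000 = 9/20000 m
Load 2 — triangular load w₀=12 kN/m (0→w₀ over full span):
  y_2 = -w₀x(7L⁴-10L²x²+3x⁴)/(360LEI) = -12·9·(7·12⁴-10·12²·9²+3·9⁴)/(360·12·200000) = -9639/1600000 m
Load 3 — applied couple M₀=15 kN·m at a=8 m (b=L-a=4):
  y_3 = (M₀x³/(6L)-M₀(x-a)²/2+C₁x)/EI  [x>a] with C₁=M₀(3b²-L²)/(6L)=-20 = (15·9³/(6·12)-15·(9-8)²/2+(-20)·9)/200000 = -57/320000 m
Load 4 — point force P=13 kN at a=6 m (b=L-a=6):
  y_4 = -Pa(L-x)(2Lx-a²-x²)/(6LEI)  [x>a] = -13·6·(12-9)·(2·12·9-6²-9²)/(6·12·200000) = -1287/800000 m
Superposition: y = Σ y_i = -5889/800000 m ≈ -0.007361 m

y(9) = -5889/800000 m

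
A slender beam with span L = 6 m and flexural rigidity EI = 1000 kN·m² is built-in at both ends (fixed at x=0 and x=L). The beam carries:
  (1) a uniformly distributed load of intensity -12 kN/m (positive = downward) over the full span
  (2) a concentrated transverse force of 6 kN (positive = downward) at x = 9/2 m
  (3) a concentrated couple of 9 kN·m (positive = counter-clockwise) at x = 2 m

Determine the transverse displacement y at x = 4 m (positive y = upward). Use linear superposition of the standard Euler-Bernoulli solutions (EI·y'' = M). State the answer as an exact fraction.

y(4) = 191/6000 m

Load 1 — uniform load w=-12 kN/m over full span:
  y_1 = -wx²(L-x)²/(24EI) = -(-12)·4²·(6-4)²/(24·1000) = 4/125 m
Load 2 — point force P=6 kN at a=9/2 m (b=L-a=3/2):
  y_2 = -Pb²x²(3aL-(3a+b)x)/(6L³EI)  [x≤a] = -6·(3/2)²·4²·(3·(9/2)·6-(3·(9/2)+(3/2))·4)/(6·6³·1000) = -7/2000 m
Load 3 — applied couple M₀=9 kN·m at a=2 m (b=L-a=4):
  y_3 = (R_Ax³/6 - M_Ax²/2 - M₀(x-a)²/2)/EI  [x>a] with R_A=2, M_A=0 = (2·4³/6 - 0·4²/2 - 9·(4-2)²/2)/1000 = 1/300 m
Superposition: y = Σ y_i = 191/6000 m ≈ 0.031833 m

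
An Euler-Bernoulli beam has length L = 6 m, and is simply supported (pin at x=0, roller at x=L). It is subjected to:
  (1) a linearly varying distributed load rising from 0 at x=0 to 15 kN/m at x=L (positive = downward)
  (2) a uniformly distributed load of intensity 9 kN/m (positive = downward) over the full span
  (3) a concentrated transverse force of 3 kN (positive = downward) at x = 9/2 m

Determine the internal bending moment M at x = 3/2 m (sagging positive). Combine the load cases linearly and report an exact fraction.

M(3/2) = 1683/32 kN·m

Load 1 — triangular load w₀=15 kN/m (0→w₀ over full span):
  M_1 = w₀Lx/6 - w₀x³/(6L) = 15·6·(3/2)/6 - 15·(3/2)³/(6·6) = 675/32 kN·m
Load 2 — uniform load w=9 kN/m over full span:
  M_2 = wx(L-x)/2 = 9·(3/2)·(6-(3/2))/2 = 243/8 kN·m
Load 3 — point force P=3 kN at a=9/2 m (b=L-a=3/2):
  M_3 = Pbx/L  [x≤a] = 3·(3/2)·(3/2)/6 = 9/8 kN·m
Superposition: M = Σ M_i = 1683/32 kN·m ≈ 52.593750 kN·m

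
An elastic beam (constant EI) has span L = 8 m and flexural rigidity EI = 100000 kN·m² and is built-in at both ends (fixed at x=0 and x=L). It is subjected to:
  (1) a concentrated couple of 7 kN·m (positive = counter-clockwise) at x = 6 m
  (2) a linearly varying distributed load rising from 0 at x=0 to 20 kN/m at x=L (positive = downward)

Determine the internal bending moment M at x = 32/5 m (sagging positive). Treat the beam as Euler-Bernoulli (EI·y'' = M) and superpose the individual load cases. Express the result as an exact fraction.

M(32/5) = -1417/1200 kN·m

Load 1 — applied couple M₀=7 kN·m at a=6 m (b=L-a=2):
  M_1 = R_Ax - M_A - M₀  [x>a] with R_A=63/64, M_A=35/16 = (63/64)·(32/5) - (35/16) - 7 = -231/80 kN·m
Load 2 — triangular load w₀=20 kN/m (0→w₀ over full span):
  M_2 = 3w₀Lx/20 - w₀L²/30 - w₀x³/(6L) = 3·20·8·(32/5)/20 - 20·8²/30 - 20·(32/5)³/(6·8) = 128/75 kN·m
Superposition: M = Σ M_i = -1417/1200 kN·m ≈ -1.180833 kN·m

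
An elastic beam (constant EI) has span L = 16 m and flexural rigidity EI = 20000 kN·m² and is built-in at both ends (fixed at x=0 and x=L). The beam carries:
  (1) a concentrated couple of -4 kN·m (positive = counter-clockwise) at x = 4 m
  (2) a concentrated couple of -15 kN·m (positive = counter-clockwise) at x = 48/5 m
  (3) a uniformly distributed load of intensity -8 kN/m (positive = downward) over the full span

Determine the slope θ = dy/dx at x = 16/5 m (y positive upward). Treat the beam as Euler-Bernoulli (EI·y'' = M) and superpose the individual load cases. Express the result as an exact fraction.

Load 1 — applied couple M₀=-4 kN·m at a=4 m (b=L-a=12):
  θ_1 = (R_Ax²/2 - M_Ax)/EI  [x≤a] with R_A=-9/32, M_A=3/4 = ((-9/32)·(16/5)²/2 - (3/4)·(16/5))/20000 = -3/15625 rad
Load 2 — applied couple M₀=-15 kN·m at a=48/5 m (b=L-a=32/5):
  θ_2 = (R_Ax²/2 - M_Ax)/EI  [x≤a] with R_A=-27/20, M_A=-24/5 = ((-27/20)·(16/5)²/2 - (-24/5)·(16/5))/20000 = 33/78125 rad
Load 3 — uniform load w=-8 kN/m over full span:
  θ_3 = -wx(L-x)(L-2x)/(12EI) = -(-8)·(16/5)·(16-(16/5))·(16-2·(16/5))/(12·20000) = 1024/78125 rad
Superposition: θ = Σ θ_i = 1042/78125 rad ≈ 0.013338 rad

θ(16/5) = 1042/78125 rad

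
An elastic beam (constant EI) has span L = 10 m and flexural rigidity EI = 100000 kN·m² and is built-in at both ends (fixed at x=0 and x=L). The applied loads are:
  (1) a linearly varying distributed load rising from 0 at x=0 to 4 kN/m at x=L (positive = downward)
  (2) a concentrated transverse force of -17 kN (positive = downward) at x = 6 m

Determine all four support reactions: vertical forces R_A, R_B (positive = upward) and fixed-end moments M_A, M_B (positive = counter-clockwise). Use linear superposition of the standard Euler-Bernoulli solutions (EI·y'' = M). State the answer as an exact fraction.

R_A = 2/125 kN, M_A = -224/75 kN·m, R_B = 373/125 kN, M_B = 112/25 kN·m

Load 1 — triangular load w₀=4 kN/m (0→w₀ over full span):
  R_A = 3w₀L/20 = 3·4·10/20 = 6 kN
  M_A = w₀L²/30 = 4·10²/30 = 40/3 kN·m
  R_B = 7w₀L/20 = 7·4·10/20 = 14 kN
  M_B = -w₀L²/20 = -4·10²/20 = -20 kN·m
Load 2 — point force P=-17 kN at a=6 m (b=L-a=4):
  R_A = Pb²(3a+b)/L³ = (-17)·4²·(3·6+4)/10³ = -748/125 kN
  M_A = Pab²/L² = (-17)·6·4²/10² = -408/25 kN·m
  R_B = Pa²(a+3b)/L³ = (-17)·6²·(6+3·4)/10³ = -1377/125 kN
  M_B = -Pa²b/L² = -(-17)·6²·4/10² = 612/25 kN·m
Superposition: R_A = 2/125 kN, M_A = -224/75 kN·m, R_B = 373/125 kN, M_B = 112/25 kN·m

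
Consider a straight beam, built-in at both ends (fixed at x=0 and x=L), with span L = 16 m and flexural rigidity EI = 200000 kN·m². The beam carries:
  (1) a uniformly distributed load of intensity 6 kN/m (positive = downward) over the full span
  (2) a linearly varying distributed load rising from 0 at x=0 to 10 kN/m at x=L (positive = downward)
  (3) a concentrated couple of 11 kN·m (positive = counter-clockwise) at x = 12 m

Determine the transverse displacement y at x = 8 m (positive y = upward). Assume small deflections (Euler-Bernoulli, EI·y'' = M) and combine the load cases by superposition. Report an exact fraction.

y(8) = -1441/150000 m

Load 1 — uniform load w=6 kN/m over full span:
  y_1 = -wx²(L-x)²/(24EI) = -6·8²·(16-8)²/(24·200000) = -16/3125 m
Load 2 — triangular load w₀=10 kN/m (0→w₀ over full span):
  y_2 = -w₀x²(L-x)²(x+2L)/(120LEI) = -10·8²·(16-8)²·(8+2·16)/(120·16·200000) = -8/1875 m
Load 3 — applied couple M₀=11 kN·m at a=12 m (b=L-a=4):
  y_3 = (R_Ax³/6 - M_Ax²/2)/EI  [x≤a] with R_A=99/128, M_A=55/16 = ((99/128)·8³/6 - (55/16)·8²/2)/200000 = -11/50000 m
Superposition: y = Σ y_i = -1441/150000 m ≈ -0.009607 m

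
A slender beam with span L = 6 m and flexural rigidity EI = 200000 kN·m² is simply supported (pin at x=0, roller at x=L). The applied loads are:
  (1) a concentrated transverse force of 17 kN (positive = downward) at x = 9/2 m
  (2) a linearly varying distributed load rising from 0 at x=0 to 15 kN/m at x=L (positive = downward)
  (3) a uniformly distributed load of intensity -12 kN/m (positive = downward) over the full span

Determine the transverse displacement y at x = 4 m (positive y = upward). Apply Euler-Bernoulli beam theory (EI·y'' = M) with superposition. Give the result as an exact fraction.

y(4) = 99/1600000 m

Load 1 — point force P=17 kN at a=9/2 m (b=L-a=3/2):
  y_1 = -Pbx(L²-b²-x²)/(6LEI)  [x≤a] = -17·(3/2)·4·(6²-(3/2)²-4²)/(6·6·200000) = -1207/4800000 m
Load 2 — triangular load w₀=15 kN/m (0→w₀ over full span):
  y_2 = -w₀x(7L⁴-10L²x²+3x⁴)/(360LEI) = -15·4·(7·6⁴-10·6²·4²+3·4⁴)/(360·6·200000) = -17/30000 m
Load 3 — uniform load w=-12 kN/m over full span:
  y_3 = -wx(L³-2Lx²+x³)/(24EI) = -(-12)·4·(6³-2·6·4²+4³)/(24·200000) = 11/12500 m
Superposition: y = Σ y_i = 99/1600000 m ≈ 0.000062 m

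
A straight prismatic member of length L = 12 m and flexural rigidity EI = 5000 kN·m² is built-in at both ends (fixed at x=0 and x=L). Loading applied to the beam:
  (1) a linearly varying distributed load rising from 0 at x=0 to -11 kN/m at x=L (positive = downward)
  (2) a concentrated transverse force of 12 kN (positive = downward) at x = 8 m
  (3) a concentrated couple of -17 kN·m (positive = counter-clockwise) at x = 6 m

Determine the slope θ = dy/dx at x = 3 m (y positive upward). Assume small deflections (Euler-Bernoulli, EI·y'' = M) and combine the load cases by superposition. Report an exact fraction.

θ(3) = 9213/800000 rad

Load 1 — triangular load w₀=-11 kN/m (0→w₀ over full span):
  θ_1 = -w₀(2x(L-x)(L-2x)(x+2L)+x²(L-x)²)/(120LEI) = -(-11)·(2·3·(12-3)·(12-2·3)·(3+2·12)+3²·(12-3)²)/(120·12·5000) = 11583/800000 rad
Load 2 — point force P=12 kN at a=8 m (b=L-a=4):
  θ_2 = -Pb²x(2aL-(3a+b)x)/(2L³EI)  [x≤a] = -12·4²·3·(2·8·12-(3·8+4)·3)/(2·12³·5000) = -9/2500 rad
Load 3 — applied couple M₀=-17 kN·m at a=6 m (b=L-a=6):
  θ_3 = (R_Ax²/2 - M_Ax)/EI  [x≤a] with R_A=-17/8, M_A=-17/4 = ((-17/8)·3²/2 - (-17/4)·3)/5000 = 51/80000 rad
Superposition: θ = Σ θ_i = 9213/800000 rad ≈ 0.011516 rad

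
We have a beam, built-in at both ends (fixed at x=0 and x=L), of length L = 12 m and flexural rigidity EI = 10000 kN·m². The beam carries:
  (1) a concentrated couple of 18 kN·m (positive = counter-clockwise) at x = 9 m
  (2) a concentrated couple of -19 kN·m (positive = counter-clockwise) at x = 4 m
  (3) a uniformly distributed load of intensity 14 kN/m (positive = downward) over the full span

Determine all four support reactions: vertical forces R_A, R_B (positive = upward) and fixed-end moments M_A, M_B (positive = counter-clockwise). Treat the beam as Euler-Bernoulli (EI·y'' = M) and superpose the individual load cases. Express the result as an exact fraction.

R_A = 12035/144 kN, M_A = 1389/8 kN·m, R_B = 12157/144 kN, M_B = -4265/24 kN·m

Load 1 — applied couple M₀=18 kN·m at a=9 m (b=L-a=3):
  R_A = 6M₀ab/L³ = 6·18·9·3/12³ = 27/16 kN
  M_A = M₀b(2a-b)/L² = 18·3·(2·9-3)/12² = 45/8 kN·m
  R_B = -6M₀ab/L³ = -6·18·9·3/12³ = -27/16 kN
  M_B = M₀a(2b-a)/L² = 18·9·(2·3-9)/12² = -27/8 kN·m
Load 2 — applied couple M₀=-19 kN·m at a=4 m (b=L-a=8):
  R_A = 6M₀ab/L³ = 6·(-19)·4·8/12³ = -19/9 kN
  M_A = M₀b(2a-b)/L² = (-19)·8·(2·4-8)/12² = 0 kN·m
  R_B = -6M₀ab/L³ = -6·(-19)·4·8/12³ = 19/9 kN
  M_B = M₀a(2b-a)/L² = (-19)·4·(2·8-4)/12² = -19/3 kN·m
Load 3 — uniform load w=14 kN/m over full span:
  R_A = wL/2 = 14·12/2 = 84 kN
  M_A = wL²/12 = 14·12²/12 = 168 kN·m
  R_B = wL/2 = 14·12/2 = 84 kN
  M_B = -wL²/12 = -14·12²/12 = -168 kN·m
Superposition: R_A = 12035/144 kN, M_A = 1389/8 kN·m, R_B = 12157/144 kN, M_B = -4265/24 kN·m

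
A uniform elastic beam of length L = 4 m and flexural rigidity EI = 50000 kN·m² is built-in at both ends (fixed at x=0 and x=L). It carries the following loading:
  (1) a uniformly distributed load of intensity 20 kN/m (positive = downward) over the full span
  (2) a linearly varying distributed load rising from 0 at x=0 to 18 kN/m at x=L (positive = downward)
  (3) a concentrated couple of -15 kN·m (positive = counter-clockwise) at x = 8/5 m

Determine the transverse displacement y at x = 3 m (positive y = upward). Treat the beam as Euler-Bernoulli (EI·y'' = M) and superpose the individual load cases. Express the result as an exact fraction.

y(3) = -1017/4000000 m

Load 1 — uniform load w=20 kN/m over full span:
  y_1 = -wx²(L-x)²/(24EI) = -20·3²·(4-3)²/(24·50000) = -3/20000 m
Load 2 — triangular load w₀=18 kN/m (0→w₀ over full span):
  y_2 = -w₀x²(L-x)²(x+2L)/(120LEI) = -18·3²·(4-3)²·(3+2·4)/(120·4·50000) = -297/4000000 m
Load 3 — applied couple M₀=-15 kN·m at a=8/5 m (b=L-a=12/5):
  y_3 = (R_Ax³/6 - M_Ax²/2 - M₀(x-a)²/2)/EI  [x>a] with R_A=-27/5, M_A=-9/5 = ((-27/5)·3³/6 - (-9/5)·3²/2 - (-15)·(3-(8/5))²/2)/50000 = -3/100000 m
Superposition: y = Σ y_i = -1017/4000000 m ≈ -0.000254 m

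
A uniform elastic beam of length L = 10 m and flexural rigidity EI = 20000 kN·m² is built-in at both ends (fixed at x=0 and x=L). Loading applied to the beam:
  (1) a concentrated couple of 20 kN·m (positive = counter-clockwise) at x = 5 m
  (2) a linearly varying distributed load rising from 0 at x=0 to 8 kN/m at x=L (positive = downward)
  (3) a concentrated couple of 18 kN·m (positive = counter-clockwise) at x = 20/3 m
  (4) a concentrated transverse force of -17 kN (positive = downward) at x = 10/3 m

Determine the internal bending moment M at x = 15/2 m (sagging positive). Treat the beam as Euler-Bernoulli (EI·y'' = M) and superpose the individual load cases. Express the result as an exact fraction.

M(15/2) = 17/108 kN·m

Load 1 — applied couple M₀=20 kN·m at a=5 m (b=L-a=5):
  M_1 = R_Ax - M_A - M₀  [x>a] with R_A=3, M_A=5 = 3·(15/2) - 5 - 20 = -5/2 kN·m
Load 2 — triangular load w₀=8 kN/m (0→w₀ over full span):
  M_2 = 3w₀Lx/20 - w₀L²/30 - w₀x³/(6L) = 3·8·10·(15/2)/20 - 8·10²/30 - 8·(15/2)³/(6·10) = 85/12 kN·m
Load 3 — applied couple M₀=18 kN·m at a=20/3 m (b=L-a=10/3):
  M_3 = R_Ax - M_A - M₀  [x>a] with R_A=12/5, M_A=6 = (12/5)·(15/2) - 6 - 18 = -6 kN·m
Load 4 — point force P=-17 kN at a=10/3 m (b=L-a=20/3):
  M_4 = Pa²(a+3b)(L-x)/L³ - Pa²b/L²  [x>a] = (-17)·(10/3)²·((10/3)+3·(20/3))·(10-(15/2))/10³ - (-17)·(10/3)²·(20/3)/10² = 85/54 kN·m
Superposition: M = Σ M_i = 17/108 kN·m ≈ 0.157407 kN·m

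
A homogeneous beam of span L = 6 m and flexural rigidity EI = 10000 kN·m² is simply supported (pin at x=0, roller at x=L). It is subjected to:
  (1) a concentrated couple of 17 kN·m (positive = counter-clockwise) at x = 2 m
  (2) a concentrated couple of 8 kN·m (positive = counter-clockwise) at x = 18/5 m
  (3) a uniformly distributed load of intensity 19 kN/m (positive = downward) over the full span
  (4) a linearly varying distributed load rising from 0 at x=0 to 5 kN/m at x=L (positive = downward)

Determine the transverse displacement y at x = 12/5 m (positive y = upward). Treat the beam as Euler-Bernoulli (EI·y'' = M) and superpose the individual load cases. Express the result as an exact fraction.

Load 1 — applied couple M₀=17 kN·m at a=2 m (b=L-a=4):
  y_1 = (M₀x³/(6L)-M₀(x-a)²/2+C₁x)/EI  [x>a] with C₁=M₀(3b²-L²)/(6L)=17/3 = (17·(12/5)³/(6·6)-17·((12/5)-2)²/2+(17/3)·(12/5))/10000 = 1173/625000 m
Load 2 — applied couple M₀=8 kN·m at a=18/5 m (b=L-a=12/5):
  y_2 = (M₀x³/(6L)+C₁x)/EI  [x≤a] with C₁=M₀(3b²-L²)/(6L)=-104/25 = (8·(12/5)³/(6·6)+(-104/25)·(12/5))/10000 = -54/78125 m
Load 3 — uniform load w=19 kN/m over full span:
  y_3 = -wx(L³-2Lx²+x³)/(24EI) = -19·(12/5)·(6³-2·6·(12/5)²+(12/5)³)/(24·10000) = -47709/1562500 m
Load 4 — triangular load w₀=5 kN/m (0→w₀ over full span):
  y_4 = -w₀x(7L⁴-10L²x²+3x⁴)/(360LEI) = -5·(12/5)·(7·6⁴-10·6²·(12/5)²+3·(12/5)⁴)/(360·6·10000) = -30807/7812500 m
Superposition: y = Σ y_i = -520179/15625000 m ≈ -0.033291 m

y(12/5) = -520179/15625000 m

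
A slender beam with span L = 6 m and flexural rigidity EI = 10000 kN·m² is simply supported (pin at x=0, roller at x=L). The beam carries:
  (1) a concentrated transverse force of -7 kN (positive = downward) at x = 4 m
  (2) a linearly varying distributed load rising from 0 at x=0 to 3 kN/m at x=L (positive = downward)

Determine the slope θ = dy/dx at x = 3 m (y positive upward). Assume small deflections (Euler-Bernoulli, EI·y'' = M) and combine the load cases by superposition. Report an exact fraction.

Load 1 — point force P=-7 kN at a=4 m (b=L-a=2):
  θ_1 = -Pb(L²-b²-3x²)/(6LEI)  [x≤a] = -(-7)·2·(6²-2²-3·3²)/(6·6·10000) = 7/36000 rad
Load 2 — triangular load w₀=3 kN/m (0→w₀ over full span):
  θ_2 = -w₀(7L⁴-30L²x²+15x⁴)/(360LEI) = -3·(7·6⁴-30·6²·3²+15·3⁴)/(360·6·10000) = -63/800000 rad
Superposition: θ = Σ θ_i = 833/7200000 rad ≈ 0.000116 rad

θ(3) = 833/7200000 rad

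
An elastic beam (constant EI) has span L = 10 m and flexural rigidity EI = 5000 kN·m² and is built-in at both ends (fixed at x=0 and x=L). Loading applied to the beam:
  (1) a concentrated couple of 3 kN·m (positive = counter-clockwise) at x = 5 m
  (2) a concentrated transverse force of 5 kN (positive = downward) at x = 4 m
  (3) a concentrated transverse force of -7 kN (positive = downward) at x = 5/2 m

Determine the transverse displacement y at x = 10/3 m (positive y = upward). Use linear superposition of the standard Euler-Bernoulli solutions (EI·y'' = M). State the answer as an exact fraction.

y(10/3) = -161/324000 m

Load 1 — applied couple M₀=3 kN·m at a=5 m (b=L-a=5):
  y_1 = (R_Ax³/6 - M_Ax²/2)/EI  [x≤a] with R_A=9/20, M_A=3/4 = ((9/20)·(10/3)³/6 - (3/4)·(10/3)²/2)/5000 = -1/3600 m
Load 2 — point force P=5 kN at a=4 m (b=L-a=6):
  y_2 = -Pb²x²(3aL-(3a+b)x)/(6L³EI)  [x≤a] = -5·6²·(10/3)²·(3·4·10-(3·4+6)·(10/3))/(6·10³·5000) = -1/250 m
Load 3 — point force P=-7 kN at a=5/2 m (b=L-a=15/2):
  y_3 = -Pa²(L-x)²(3bL-(3b+a)(L-x))/(6L³EI)  [x>a] = -(-7)·(5/2)²·(10-(10/3))²·(3·(15/2)·10-(3·(15/2)+(5/2))·(10-(10/3)))/(6·10³·5000) = 49/12960 m
Superposition: y = Σ y_i = -161/324000 m ≈ -0.000497 m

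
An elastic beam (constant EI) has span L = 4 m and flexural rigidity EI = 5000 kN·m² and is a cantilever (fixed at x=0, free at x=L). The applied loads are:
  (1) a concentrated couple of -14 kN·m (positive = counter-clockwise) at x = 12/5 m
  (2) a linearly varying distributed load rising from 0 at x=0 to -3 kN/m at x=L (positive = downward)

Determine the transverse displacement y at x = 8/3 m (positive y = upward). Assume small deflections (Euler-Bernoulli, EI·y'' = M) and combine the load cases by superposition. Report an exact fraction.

y(8/3) = -7982/3796875 m

Load 1 — applied couple M₀=-14 kN·m at a=12/5 m (b=L-a=8/5):
  y_1 = M₀a(2x-a)/(2EI)  [x>a] = (-14)·(12/5)·(2·(8/3)-(12/5))/(2·5000) = -154/15625 m
Load 2 — triangular load w₀=-3 kN/m (0→w₀ over full span):
  y_2 = (w₀Lx³/12-w₀L²x²/6-w₀x⁵/(120L))/EI = ((-3)·4·(8/3)³/12-(-3)·4²·(8/3)²/6-(-3)·(8/3)⁵/(120·4))/5000 = 5888/759375 m
Superposition: y = Σ y_i = -7982/3796875 m ≈ -0.002102 m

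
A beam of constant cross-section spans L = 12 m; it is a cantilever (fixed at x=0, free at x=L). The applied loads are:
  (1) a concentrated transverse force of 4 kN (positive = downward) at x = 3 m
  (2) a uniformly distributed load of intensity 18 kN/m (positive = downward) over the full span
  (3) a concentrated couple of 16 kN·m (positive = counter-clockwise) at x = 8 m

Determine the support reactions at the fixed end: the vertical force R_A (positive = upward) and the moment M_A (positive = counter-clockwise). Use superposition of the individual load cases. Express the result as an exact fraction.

R_A = 220 kN, M_A = 1292 kN·m

Load 1 — point force P=4 kN at a=3 m (b=L-a=9):
  R_A = P = 4 kN
  M_A = Pa = 4·3 = 12 kN·m
Load 2 — uniform load w=18 kN/m over full span:
  R_A = wL = 18·12 = 216 kN
  M_A = wL²/2 = 18·12²/2 = 1296 kN·m
Load 3 — applied couple M₀=16 kN·m at a=8 m (b=L-a=4):
  R_A = 0 kN
  M_A = -M₀ = -16 kN·m
Superposition: R_A = 220 kN, M_A = 1292 kN·m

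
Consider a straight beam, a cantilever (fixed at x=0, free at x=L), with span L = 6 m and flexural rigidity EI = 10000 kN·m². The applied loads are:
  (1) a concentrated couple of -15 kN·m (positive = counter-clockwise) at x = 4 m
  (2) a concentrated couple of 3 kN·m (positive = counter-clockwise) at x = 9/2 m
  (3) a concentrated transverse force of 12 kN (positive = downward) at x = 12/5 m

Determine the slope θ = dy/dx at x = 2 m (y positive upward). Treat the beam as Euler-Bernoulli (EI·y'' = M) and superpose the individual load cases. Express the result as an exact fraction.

θ(2) = -18/3125 rad

Load 1 — applied couple M₀=-15 kN·m at a=4 m (b=L-a=2):
  θ_1 = M₀x/EI  [x≤a] = (-15)·2/10000 = -3/1000 rad
Load 2 — applied couple M₀=3 kN·m at a=9/2 m (b=L-a=3/2):
  θ_2 = M₀x/EI  [x≤a] = 3·2/10000 = 3/5000 rad
Load 3 — point force P=12 kN at a=12/5 m (b=L-a=18/5):
  θ_3 = -Px(2a-x)/(2EI)  [x≤a] = -12·2·(2·(12/5)-2)/(2·10000) = -21/6250 rad
Superposition: θ = Σ θ_i = -18/3125 rad ≈ -0.005760 rad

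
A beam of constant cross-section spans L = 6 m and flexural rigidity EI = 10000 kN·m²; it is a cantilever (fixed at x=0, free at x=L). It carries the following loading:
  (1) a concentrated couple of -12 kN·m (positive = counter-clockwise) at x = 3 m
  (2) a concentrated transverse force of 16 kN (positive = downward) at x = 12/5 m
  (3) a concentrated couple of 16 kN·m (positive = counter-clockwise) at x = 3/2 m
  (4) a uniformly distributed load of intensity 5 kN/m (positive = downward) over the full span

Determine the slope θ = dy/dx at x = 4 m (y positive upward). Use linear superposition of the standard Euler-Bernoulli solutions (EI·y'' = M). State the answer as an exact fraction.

θ(4) = -4339/187500 rad

Load 1 — applied couple M₀=-12 kN·m at a=3 m (b=L-a=3):
  θ_1 = M₀a/EI  [x>a] = (-12)·3/10000 = -9/2500 rad
Load 2 — point force P=16 kN at a=12/5 m (b=L-a=18/5):
  θ_2 = -Pa²/(2EI)  [x>a] = -16·(12/5)²/(2·10000) = -72/15625 rad
Load 3 — applied couple M₀=16 kN·m at a=3/2 m (b=L-a=9/2):
  θ_3 = M₀a/EI  [x>a] = 16·(3/2)/10000 = 3/1250 rad
Load 4 — uniform load w=5 kN/m over full span:
  θ_4 = -wx(x²-3Lx+3L²)/(6EI) = -5·4·(4²-3·6·4+3·6²)/(6·10000) = -13/750 rad
Superposition: θ = Σ θ_i = -4339/187500 rad ≈ -0.023141 rad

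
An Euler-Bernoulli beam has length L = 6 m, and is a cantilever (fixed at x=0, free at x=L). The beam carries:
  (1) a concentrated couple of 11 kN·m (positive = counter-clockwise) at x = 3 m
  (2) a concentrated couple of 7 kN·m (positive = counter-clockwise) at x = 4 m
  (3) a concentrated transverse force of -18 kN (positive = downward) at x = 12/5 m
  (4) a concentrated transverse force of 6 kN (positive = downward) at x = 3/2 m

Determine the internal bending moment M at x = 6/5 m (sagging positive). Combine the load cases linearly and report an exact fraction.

Load 1 — applied couple M₀=11 kN·m at a=3 m (b=L-a=3):
  M_1 = M₀  [x≤a] = 11 = 11 kN·m
Load 2 — applied couple M₀=7 kN·m at a=4 m (b=L-a=2):
  M_2 = M₀  [x≤a] = 7 = 7 kN·m
Load 3 — point force P=-18 kN at a=12/5 m (b=L-a=18/5):
  M_3 = -P(a-x)  [x≤a] = -(-18)·((12/5)-(6/5)) = 108/5 kN·m
Load 4 — point force P=6 kN at a=3/2 m (b=L-a=9/2):
  M_4 = -P(a-x)  [x≤a] = -6·((3/2)-(6/5)) = -9/5 kN·m
Superposition: M = Σ M_i = 189/5 kN·m ≈ 37.800000 kN·m

M(6/5) = 189/5 kN·m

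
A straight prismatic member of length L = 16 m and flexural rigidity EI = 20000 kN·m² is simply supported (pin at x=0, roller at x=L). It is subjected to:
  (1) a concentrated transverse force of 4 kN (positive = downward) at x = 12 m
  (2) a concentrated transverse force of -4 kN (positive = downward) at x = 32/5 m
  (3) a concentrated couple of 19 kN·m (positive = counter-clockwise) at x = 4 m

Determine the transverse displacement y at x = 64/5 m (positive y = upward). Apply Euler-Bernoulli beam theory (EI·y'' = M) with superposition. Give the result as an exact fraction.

y(64/5) = 6431/937500 m

Load 1 — point force P=4 kN at a=12 m (b=L-a=4):
  y_1 = -Pa(L-x)(2Lx-a²-x²)/(6LEI)  [x>a] = -4·12·(16-(64/5))·(2·16·(64/5)-12²-(64/5)²)/(6·16·20000) = -636/78125 m
Load 2 — point force P=-4 kN at a=32/5 m (b=L-a=48/5):
  y_2 = -Pa(L-x)(2Lx-a²-x²)/(6LEI)  [x>a] = -(-4)·(32/5)·(16-(64/5))·(2·16·(64/5)-(32/5)²-(64/5)²)/(6·16·20000) = 2048/234375 m
Load 3 — applied couple M₀=19 kN·m at a=4 m (b=L-a=12):
  y_3 = (M₀x³/(6L)-M₀(x-a)²/2+C₁x)/EI  [x>a] with C₁=M₀(3b²-L²)/(6L)=209/6 = (19·(64/5)³/(6·16)-19·((64/5)-4)²/2+(209/6)·(64/5))/20000 = 1957/312500 m
Superposition: y = Σ y_i = 6431/937500 m ≈ 0.006860 m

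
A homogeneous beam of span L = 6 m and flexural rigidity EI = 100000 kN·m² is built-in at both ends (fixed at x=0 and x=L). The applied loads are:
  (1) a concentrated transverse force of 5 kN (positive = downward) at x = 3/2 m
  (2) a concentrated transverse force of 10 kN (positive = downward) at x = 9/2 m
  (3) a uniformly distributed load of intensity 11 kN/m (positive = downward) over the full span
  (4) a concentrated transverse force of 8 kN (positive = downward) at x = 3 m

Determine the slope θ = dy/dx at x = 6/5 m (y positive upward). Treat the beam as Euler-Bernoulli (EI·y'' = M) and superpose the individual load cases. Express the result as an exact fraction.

Load 1 — point force P=5 kN at a=3/2 m (b=L-a=9/2):
  θ_1 = -Pb²x(2aL-(3a+b)x)/(2L³EI)  [x≤a] = -5·(9/2)²·(6/5)·(2·(3/2)·6-(3·(3/2)+(9/2))·(6/5))/(2·6³·100000) = -81/4000000 rad
Load 2 — point force P=10 kN at a=9/2 m (b=L-a=3/2):
  θ_2 = -Pb²x(2aL-(3a+b)x)/(2L³EI)  [x≤a] = -10·(3/2)²·(6/5)·(2·(9/2)·6-(3·(9/2)+(3/2))·(6/5))/(2·6³·100000) = -9/400000 rad
Load 3 — uniform load w=11 kN/m over full span:
  θ_3 = -wx(L-x)(L-2x)/(12EI) = -11·(6/5)·(6-(6/5))·(6-2·(6/5))/(12·100000) = -297/1562500 rad
Load 4 — point force P=8 kN at a=3 m (b=L-a=3):
  θ_4 = -Pb²x(2aL-(3a+b)x)/(2L³EI)  [x≤a] = -8·3²·(6/5)·(2·3·6-(3·3+3)·(6/5))/(2·6³·100000) = -27/625000 rad
Superposition: θ = Σ θ_i = -27603/100000000 rad ≈ -0.000276 rad

θ(6/5) = -27603/100000000 rad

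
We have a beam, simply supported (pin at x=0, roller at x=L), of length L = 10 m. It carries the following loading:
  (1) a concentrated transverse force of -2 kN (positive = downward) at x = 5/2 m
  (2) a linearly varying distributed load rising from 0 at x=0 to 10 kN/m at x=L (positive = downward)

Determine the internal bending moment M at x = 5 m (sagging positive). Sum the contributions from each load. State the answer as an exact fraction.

Load 1 — point force P=-2 kN at a=5/2 m (b=L-a=15/2):
  M_1 = Pa(L-x)/L  [x>a] = (-2)·(5/2)·(10-5)/10 = -5/2 kN·m
Load 2 — triangular load w₀=10 kN/m (0→w₀ over full span):
  M_2 = w₀Lx/6 - w₀x³/(6L) = 10·10·5/6 - 10·5³/(6·10) = 125/2 kN·m
Superposition: M = Σ M_i = 60 kN·m ≈ 60.000000 kN·m

M(5) = 60 kN·m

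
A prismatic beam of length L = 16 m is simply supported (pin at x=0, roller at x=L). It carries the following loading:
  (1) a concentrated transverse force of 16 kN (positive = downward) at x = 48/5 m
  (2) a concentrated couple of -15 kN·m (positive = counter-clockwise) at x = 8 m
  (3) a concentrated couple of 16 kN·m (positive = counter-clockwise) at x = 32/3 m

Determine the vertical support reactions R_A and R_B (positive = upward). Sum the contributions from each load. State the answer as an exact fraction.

R_A = 517/80 kN, R_B = 763/80 kN

Load 1 — point force P=16 kN at a=48/5 m (b=L-a=32/5):
  R_A = Pb/L = 16·(32/5)/16 = 32/5 kN
  R_B = Pa/L = 16·(48/5)/16 = 48/5 kN
Load 2 — applied couple M₀=-15 kN·m at a=8 m (b=L-a=8):
  R_A = M₀/L = (-15)/16 = -15/16 kN
  R_B = -M₀/L = -(-15)/16 = 15/16 kN
Load 3 — applied couple M₀=16 kN·m at a=32/3 m (b=L-a=16/3):
  R_A = M₀/L = 16/16 = 1 kN
  R_B = -M₀/L = -16/16 = -1 kN
Superposition: R_A = 517/80 kN, R_B = 763/80 kN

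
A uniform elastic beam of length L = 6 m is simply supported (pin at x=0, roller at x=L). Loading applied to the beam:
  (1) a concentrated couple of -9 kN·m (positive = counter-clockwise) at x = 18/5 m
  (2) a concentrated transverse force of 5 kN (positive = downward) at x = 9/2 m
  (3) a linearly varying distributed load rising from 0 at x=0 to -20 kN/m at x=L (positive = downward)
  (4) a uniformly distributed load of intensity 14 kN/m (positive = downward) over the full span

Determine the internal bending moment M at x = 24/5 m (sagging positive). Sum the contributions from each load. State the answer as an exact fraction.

M(24/5) = 603/50 kN·m

Load 1 — applied couple M₀=-9 kN·m at a=18/5 m (b=L-a=12/5):
  M_1 = M₀x/L - M₀  [x>a] = (-9)·(24/5)/6 - (-9) = 9/5 kN·m
Load 2 — point force P=5 kN at a=9/2 m (b=L-a=3/2):
  M_2 = Pa(L-x)/L  [x>a] = 5·(9/2)·(6-(24/5))/6 = 9/2 kN·m
Load 3 — triangular load w₀=-20 kN/m (0→w₀ over full span):
  M_3 = w₀Lx/6 - w₀x³/(6L) = (-20)·6·(24/5)/6 - (-20)·(24/5)³/(6·6) = -864/25 kN·m
Load 4 — uniform load w=14 kN/m over full span:
  M_4 = wx(L-x)/2 = 14·(24/5)·(6-(24/5))/2 = 1008/25 kN·m
Superposition: M = Σ M_i = 603/50 kN·m ≈ 12.060000 kN·m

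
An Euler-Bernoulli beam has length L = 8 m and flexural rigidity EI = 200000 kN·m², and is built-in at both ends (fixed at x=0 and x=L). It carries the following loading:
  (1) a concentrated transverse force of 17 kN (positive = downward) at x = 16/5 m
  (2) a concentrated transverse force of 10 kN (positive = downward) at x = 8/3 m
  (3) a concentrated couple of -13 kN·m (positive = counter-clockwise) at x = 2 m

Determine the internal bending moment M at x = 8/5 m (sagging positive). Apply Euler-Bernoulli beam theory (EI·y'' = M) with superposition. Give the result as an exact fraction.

Load 1 — point force P=17 kN at a=16/5 m (b=L-a=24/5):
  M_1 = Pb²(3a+b)x/L³ - Pab²/L²  [x≤a] = 17·(24/5)²·(3·(16/5)+(24/5))·(8/5)/8³ - 17·(16/5)·(24/5)²/8² = -1224/625 kN·m
Load 2 — point force P=10 kN at a=8/3 m (b=L-a=16/3):
  M_2 = Pb²(3a+b)x/L³ - Pab²/L²  [x≤a] = 10·(16/3)²·(3·(8/3)+(16/3))·(8/5)/8³ - 10·(8/3)·(16/3)²/8² = 0 kN·m
Load 3 — applied couple M₀=-13 kN·m at a=2 m (b=L-a=6):
  M_3 = R_Ax - M_A  [x≤a] with R_A=-117/64, M_A=39/16 = (-117/64)·(8/5) - (39/16) = -429/80 kN·m
Superposition: M = Σ M_i = -73209/10000 kN·m ≈ -7.320900 kN·m

M(8/5) = -73209/10000 kN·m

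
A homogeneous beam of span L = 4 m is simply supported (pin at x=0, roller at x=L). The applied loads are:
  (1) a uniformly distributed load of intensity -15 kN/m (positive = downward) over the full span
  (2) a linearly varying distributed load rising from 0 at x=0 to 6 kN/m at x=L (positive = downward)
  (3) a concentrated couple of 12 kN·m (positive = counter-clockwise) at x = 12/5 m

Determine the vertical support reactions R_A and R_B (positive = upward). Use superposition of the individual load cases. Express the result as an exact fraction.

R_A = -23 kN, R_B = -25 kN

Load 1 — uniform load w=-15 kN/m over full span:
  R_A = wL/2 = (-15)·4/2 = -30 kN
  R_B = wL/2 = (-15)·4/2 = -30 kN
Load 2 — triangular load w₀=6 kN/m (0→w₀ over full span):
  R_A = w₀L/6 = 6·4/6 = 4 kN
  R_B = w₀L/3 = 6·4/3 = 8 kN
Load 3 — applied couple M₀=12 kN·m at a=12/5 m (b=L-a=8/5):
  R_A = M₀/L = 12/4 = 3 kN
  R_B = -M₀/L = -12/4 = -3 kN
Superposition: R_A = -23 kN, R_B = -25 kN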